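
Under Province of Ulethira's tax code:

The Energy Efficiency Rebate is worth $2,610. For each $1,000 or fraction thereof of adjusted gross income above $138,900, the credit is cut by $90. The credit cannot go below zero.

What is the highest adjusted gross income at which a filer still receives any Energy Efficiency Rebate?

$166,900

After 28 increments the reduction is 28 × $90 = $2,520, leaving $90; one more increment wipes it out. Increment 28 ends at excess 28 × $1,000 = $28,000, so the highest qualifying income is $138,900 + $28,000 = $166,900.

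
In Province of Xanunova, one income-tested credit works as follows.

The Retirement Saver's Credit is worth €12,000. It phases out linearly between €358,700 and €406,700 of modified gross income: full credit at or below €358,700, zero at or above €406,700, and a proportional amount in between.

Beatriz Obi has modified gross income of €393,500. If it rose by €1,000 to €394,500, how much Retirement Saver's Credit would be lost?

At €393,500 — €393,500 is €34,800 into a €48,000 phase-out range, leaving 13,200/48,000 of the credit: €12,000 × 13,200/48,000 = €3,300.
At €394,500 — €394,500 is €35,800 into a €48,000 phase-out range, leaving 12,200/48,000 of the credit: €12,000 × 12,200/48,000 = €3,050.
Lost: €3,300 − €3,050 = €250.

€250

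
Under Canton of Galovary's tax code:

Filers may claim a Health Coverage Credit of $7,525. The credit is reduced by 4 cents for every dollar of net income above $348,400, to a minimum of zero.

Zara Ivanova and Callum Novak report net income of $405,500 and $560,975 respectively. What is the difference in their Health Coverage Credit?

Zara ($405,500): Health Coverage Credit: 4% of the $57,100 excess over $348,400 is $2,284; credit = $7,525 − $2,284 = $5,241.
Callum ($560,975): Health Coverage Credit: 4% of the $212,575 excess over $348,400 is $8,503 ≥ base, so the credit is $0.
Difference: |$5,241 − $0| = $5,241.

$5,241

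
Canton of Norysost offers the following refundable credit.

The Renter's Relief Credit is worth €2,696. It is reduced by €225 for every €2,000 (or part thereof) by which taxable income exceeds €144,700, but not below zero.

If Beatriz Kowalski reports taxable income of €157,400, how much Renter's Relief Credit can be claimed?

Renter's Relief Credit: income exceeds €144,700 by €12,700, which is 7 full-or-partial €2,000 increments; reduction = 7 × €225 = €1,575, leaving €1,121.

€1,121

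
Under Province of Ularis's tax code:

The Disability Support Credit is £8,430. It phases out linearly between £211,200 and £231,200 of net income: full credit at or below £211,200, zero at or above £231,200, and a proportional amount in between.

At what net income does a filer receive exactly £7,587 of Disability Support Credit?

£7,587 is 7,587/8,430 of the full £8,430, so 843/8,430 of the £20,000 range has been used: income = £211,200 + £20,000 × 843/8,430 = £213,200.

£213,200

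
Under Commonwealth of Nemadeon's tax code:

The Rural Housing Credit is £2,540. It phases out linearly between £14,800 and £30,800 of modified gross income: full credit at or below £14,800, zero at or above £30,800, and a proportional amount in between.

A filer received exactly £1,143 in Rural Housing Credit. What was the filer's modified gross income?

£23,600

£1,143 is 1,143/2,540 of the full £2,540, so 1,397/2,540 of the £16,000 range has been used: income = £14,800 + £16,000 × 1,397/2,540 = £23,600.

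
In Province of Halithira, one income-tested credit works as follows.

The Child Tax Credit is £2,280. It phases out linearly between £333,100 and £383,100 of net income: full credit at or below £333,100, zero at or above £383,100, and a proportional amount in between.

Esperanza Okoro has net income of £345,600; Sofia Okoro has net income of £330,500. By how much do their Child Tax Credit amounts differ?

£570

Esperanza (£345,600): Child Tax Credit: £345,600 is £12,500 into a £50,000 phase-out range, leaving 37,500/50,000 of the credit: £2,280 × 37,500/50,000 = £1,710.
Sofia (£330,500): Child Tax Credit: £330,500 is at or below the £333,100 threshold, so the full £2,280 applies.
Difference: |£1,710 − £2,280| = £570.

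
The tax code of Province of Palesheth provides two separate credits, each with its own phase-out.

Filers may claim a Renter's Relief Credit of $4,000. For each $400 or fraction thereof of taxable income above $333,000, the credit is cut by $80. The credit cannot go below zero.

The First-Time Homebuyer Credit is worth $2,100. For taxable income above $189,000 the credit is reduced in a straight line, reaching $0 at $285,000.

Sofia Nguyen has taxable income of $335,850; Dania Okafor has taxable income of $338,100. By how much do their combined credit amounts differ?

Sofia ($335,850): Renter's Relief Credit: income exceeds $333,000 by $2,850, which is 8 full-or-partial $400 increments; reduction = 8 × $80 = $640, leaving $3,360. First-Time Homebuyer Credit: $335,850 is at or above $285,000, so the credit is $0. total $3,360 + $0 = $3,360
Dania ($338,100): Renter's Relief Credit: income exceeds $333,000 by $5,100, which is 13 full-or-partial $400 increments; reduction = 13 × $80 = $1,040, leaving $2,960. First-Time Homebuyer Credit: $338,100 is at or above $285,000, so the credit is $0. total $2,960 + $0 = $2,960
Difference: |$3,360 − $2,960| = $400.

$400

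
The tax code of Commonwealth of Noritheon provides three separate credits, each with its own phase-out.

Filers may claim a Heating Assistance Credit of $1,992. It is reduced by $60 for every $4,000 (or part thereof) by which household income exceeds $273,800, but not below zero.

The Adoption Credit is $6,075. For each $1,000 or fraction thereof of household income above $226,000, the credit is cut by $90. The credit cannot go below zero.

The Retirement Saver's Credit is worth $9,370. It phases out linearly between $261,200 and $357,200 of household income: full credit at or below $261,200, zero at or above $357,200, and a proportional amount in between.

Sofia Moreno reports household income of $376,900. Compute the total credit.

$432

Heating Assistance Credit: income exceeds $273,800 by $103,100, which is 26 full-or-partial $4,000 increments; reduction = 26 × $60 = $1,560, leaving $432.
Adoption Credit: income exceeds $226,000 by $150,900 → 151 increments × $90 = $13,590 ≥ base, so the credit is $0.
Retirement Saver's Credit: $376,900 is at or above $357,200, so the credit is $0.
Total: $432 + $0 + $0 = $432.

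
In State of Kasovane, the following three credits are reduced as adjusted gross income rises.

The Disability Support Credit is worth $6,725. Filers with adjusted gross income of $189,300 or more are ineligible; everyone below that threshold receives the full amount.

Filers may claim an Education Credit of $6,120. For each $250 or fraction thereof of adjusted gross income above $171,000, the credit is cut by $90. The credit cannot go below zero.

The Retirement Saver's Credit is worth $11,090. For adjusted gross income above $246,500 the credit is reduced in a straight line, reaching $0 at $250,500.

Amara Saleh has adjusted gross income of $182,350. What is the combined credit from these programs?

Disability Support Credit: $182,350 is below the $189,300 cutoff, so the full $6,725 applies.
Education Credit: income exceeds $171,000 by $11,350, which is 46 full-or-partial $250 increments; reduction = 46 × $90 = $4,140, leaving $1,980.
Retirement Saver's Credit: $182,350 is at or below the $246,500 threshold, so the full $11,090 applies.
Total: $6,725 + $1,980 + $11,090 = $19,795.

$19,795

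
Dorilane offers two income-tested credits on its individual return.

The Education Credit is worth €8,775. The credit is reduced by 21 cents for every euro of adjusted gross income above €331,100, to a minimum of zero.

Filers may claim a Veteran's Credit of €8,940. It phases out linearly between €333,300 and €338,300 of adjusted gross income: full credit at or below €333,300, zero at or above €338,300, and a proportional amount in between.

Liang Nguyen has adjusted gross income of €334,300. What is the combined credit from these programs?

€15,255

Education Credit: 21% of the €3,200 excess over €331,100 is €672; credit = €8,775 − €672 = €8,103.
Veteran's Credit: €334,300 is €1,000 into a €5,000 phase-out range, leaving 4,000/5,000 of the credit: €8,940 × 4,000/5,000 = €7,152.
Total: €8,103 + €7,152 = €15,255.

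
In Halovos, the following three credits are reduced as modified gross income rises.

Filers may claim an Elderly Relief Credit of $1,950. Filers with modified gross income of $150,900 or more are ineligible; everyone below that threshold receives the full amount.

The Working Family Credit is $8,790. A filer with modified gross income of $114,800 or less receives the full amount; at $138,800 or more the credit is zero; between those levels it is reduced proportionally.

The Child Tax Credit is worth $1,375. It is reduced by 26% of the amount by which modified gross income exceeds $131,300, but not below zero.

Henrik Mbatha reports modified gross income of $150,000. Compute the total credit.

Elderly Relief Credit: $150,000 is below the $150,900 cutoff, so the full $1,950 applies.
Working Family Credit: $150,000 is at or above $138,800, so the credit is $0.
Child Tax Credit: 26% of the $18,700 excess over $131,300 is $4,862 ≥ base, so the credit is $0.
Total: $1,950 + $0 + $0 = $1,950.

$1,950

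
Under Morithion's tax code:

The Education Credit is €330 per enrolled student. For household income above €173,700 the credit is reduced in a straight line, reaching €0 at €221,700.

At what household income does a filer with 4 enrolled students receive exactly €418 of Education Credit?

€206,500

Full credit = 4 × €330 = €1,320.
€418 is 418/1,320 of the full €1,320, so 902/1,320 of the €48,000 range has been used: income = €173,700 + €48,000 × 902/1,320 = €206,500.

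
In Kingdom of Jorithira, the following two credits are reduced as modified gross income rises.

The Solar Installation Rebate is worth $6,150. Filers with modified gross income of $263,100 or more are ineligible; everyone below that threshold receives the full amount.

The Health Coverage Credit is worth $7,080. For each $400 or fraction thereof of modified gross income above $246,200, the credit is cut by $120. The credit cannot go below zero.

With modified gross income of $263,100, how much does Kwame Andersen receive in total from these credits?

Solar Installation Rebate: $263,100 meets or exceeds the $263,100 cutoff, so the credit is $0.
Health Coverage Credit: income exceeds $246,200 by $16,900, which is 43 full-or-partial $400 increments; reduction = 43 × $120 = $5,160, leaving $1,920.
Total: $0 + $1,920 = $1,920.

$1,920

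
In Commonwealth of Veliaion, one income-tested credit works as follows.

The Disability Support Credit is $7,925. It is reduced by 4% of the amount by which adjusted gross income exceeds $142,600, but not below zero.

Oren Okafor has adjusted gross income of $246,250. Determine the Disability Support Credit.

Disability Support Credit: 4% of the $103,650 excess over $142,600 is $4,146; credit = $7,925 − $4,146 = $3,779.

$3,779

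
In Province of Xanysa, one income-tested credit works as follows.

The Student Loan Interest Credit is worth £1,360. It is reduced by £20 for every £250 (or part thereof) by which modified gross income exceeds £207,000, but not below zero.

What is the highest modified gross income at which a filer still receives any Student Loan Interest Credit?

£223,750

After 67 increments the reduction is 67 × £20 = £1,340, leaving £20; one more increment wipes it out. Increment 67 ends at excess 67 × £250 = £16,750, so the highest qualifying income is £207,000 + £16,750 = £223,750.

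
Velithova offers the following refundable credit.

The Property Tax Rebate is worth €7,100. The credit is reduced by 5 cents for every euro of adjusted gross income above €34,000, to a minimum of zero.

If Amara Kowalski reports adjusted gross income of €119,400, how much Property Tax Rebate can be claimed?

€2,830

Property Tax Rebate: 5% of the €85,400 excess over €34,000 is €4,270; credit = €7,100 − €4,270 = €2,830.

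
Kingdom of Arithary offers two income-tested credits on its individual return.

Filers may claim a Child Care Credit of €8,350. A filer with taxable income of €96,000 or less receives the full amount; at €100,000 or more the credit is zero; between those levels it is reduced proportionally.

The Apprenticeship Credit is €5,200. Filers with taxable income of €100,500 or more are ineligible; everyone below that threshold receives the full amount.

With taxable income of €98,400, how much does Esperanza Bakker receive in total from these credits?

Child Care Credit: €98,400 is €2,400 into a €4,000 phase-out range, leaving 1,600/4,000 of the credit: €8,350 × 1,600/4,000 = €3,340.
Apprenticeship Credit: €98,400 is below the €100,500 cutoff, so the full €5,200 applies.
Total: €3,340 + €5,200 = €8,540.

€8,540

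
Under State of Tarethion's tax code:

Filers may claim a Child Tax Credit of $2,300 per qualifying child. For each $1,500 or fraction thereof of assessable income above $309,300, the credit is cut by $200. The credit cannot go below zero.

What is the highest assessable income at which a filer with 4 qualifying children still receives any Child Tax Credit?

Full credit = 4 × $2,300 = $9,200.
After 45 increments the reduction is 45 × $200 = $9,000, leaving $200; one more increment wipes it out. Increment 45 ends at excess 45 × $1,500 = $67,500, so the highest qualifying income is $309,300 + $67,500 = $376,800.

$376,800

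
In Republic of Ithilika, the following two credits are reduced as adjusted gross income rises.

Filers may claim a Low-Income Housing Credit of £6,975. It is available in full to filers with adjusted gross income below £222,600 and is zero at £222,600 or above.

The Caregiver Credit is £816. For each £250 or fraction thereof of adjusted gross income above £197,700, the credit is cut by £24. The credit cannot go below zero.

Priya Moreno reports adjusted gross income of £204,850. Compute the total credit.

Low-Income Housing Credit: £204,850 is below the £222,600 cutoff, so the full £6,975 applies.
Caregiver Credit: income exceeds £197,700 by £7,150, which is 29 full-or-partial £250 increments; reduction = 29 × £24 = £696, leaving £120.
Total: £6,975 + £120 = £7,095.

£7,095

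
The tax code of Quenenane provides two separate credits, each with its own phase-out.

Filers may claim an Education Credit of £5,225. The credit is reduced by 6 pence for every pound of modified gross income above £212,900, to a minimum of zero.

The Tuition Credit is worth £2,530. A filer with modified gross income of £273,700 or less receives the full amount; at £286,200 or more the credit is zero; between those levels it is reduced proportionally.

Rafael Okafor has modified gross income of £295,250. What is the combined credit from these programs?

Education Credit: 6% of the £82,350 excess over £212,900 is £4,941; credit = £5,225 − £4,941 = £284.
Tuition Credit: £295,250 is at or above £286,200, so the credit is £0.
Total: £284 + £0 = £284.

£284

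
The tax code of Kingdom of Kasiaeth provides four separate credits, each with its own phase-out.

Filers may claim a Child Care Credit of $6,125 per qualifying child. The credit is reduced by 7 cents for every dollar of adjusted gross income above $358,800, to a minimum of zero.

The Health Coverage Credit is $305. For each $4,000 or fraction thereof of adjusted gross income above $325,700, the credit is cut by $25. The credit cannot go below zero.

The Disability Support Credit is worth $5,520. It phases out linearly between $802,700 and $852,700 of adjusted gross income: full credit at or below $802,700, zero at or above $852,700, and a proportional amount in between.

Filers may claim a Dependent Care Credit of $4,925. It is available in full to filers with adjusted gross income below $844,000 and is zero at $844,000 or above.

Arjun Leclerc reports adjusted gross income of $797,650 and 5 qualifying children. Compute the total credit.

Child Care Credit: base = 5 × $6,125 = $30,625. 7% of the $438,850 excess over $358,800 is $30,719.50 ≥ base, so the credit is $0.
Health Coverage Credit: income exceeds $325,700 by $471,950 → 118 increments × $25 = $2,950 ≥ base, so the credit is $0.
Disability Support Credit: $797,650 is at or below the $802,700 threshold, so the full $5,520 applies.
Dependent Care Credit: $797,650 is below the $844,000 cutoff, so the full $4,925 applies.
Total: $0 + $0 + $5,520 + $4,925 = $10,445.

$10,445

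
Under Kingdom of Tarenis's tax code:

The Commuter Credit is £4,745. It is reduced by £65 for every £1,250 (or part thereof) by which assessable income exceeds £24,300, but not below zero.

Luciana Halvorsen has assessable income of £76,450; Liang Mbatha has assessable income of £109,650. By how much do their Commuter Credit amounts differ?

£1,755

Luciana (£76,450): Commuter Credit: income exceeds £24,300 by £52,150, which is 42 full-or-partial £1,250 increments; reduction = 42 × £65 = £2,730, leaving £2,015.
Liang (£109,650): Commuter Credit: income exceeds £24,300 by £85,350, which is 69 full-or-partial £1,250 increments; reduction = 69 × £65 = £4,485, leaving £260.
Difference: |£2,015 − £260| = £1,755.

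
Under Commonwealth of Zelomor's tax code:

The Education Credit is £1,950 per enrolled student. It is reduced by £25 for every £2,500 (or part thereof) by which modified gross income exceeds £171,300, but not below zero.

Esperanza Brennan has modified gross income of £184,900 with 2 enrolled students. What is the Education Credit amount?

Education Credit: base = 2 × £1,950 = £3,900. income exceeds £171,300 by £13,600, which is 6 full-or-partial £2,500 increments; reduction = 6 × £25 = £150, leaving £3,750.

£3,750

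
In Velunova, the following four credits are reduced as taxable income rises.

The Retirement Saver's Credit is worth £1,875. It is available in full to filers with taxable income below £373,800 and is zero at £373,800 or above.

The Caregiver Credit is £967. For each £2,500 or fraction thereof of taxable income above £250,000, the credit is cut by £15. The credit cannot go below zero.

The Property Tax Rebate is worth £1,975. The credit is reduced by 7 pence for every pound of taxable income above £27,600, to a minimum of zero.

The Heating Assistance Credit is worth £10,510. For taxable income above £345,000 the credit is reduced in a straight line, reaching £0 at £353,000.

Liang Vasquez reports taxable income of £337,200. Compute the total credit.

Retirement Saver's Credit: £337,200 is below the £373,800 cutoff, so the full £1,875 applies.
Caregiver Credit: income exceeds £250,000 by £87,200, which is 35 full-or-partial £2,500 increments; reduction = 35 × £15 = £525, leaving £442.
Property Tax Rebate: 7% of the £309,600 excess over £27,600 is £21,672 ≥ base, so the credit is £0.
Heating Assistance Credit: £337,200 is at or below the £345,000 threshold, so the full £10,510 applies.
Total: £1,875 + £442 + £0 + £10,510 = £12,827.

£12,827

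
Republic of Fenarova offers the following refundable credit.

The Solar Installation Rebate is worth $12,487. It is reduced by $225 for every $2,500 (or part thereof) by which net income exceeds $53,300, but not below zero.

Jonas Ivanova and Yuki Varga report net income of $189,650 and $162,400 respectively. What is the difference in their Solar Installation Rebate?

$2,475

Jonas ($189,650): Solar Installation Rebate: income exceeds $53,300 by $136,350, which is 55 full-or-partial $2,500 increments; reduction = 55 × $225 = $12,375, leaving $112.
Yuki ($162,400): Solar Installation Rebate: income exceeds $53,300 by $109,100, which is 44 full-or-partial $2,500 increments; reduction = 44 × $225 = $9,900, leaving $2,587.
Difference: |$112 − $2,587| = $2,475.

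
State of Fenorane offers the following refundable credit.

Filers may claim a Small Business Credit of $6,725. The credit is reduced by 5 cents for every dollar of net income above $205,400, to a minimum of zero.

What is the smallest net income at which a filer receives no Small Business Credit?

The credit falls by 5% of each dollar above $205,400, so it reaches zero when the excess is $6,725 / 5% = $134,500: income = $205,400 + $134,500 = $339,900.

$339,900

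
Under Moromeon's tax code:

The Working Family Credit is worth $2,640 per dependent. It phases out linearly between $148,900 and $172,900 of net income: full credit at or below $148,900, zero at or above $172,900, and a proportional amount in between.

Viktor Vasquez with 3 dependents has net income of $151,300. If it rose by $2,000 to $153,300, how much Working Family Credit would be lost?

At $151,300 — base = 3 × $2,640 = $7,920. $151,300 is $2,400 into a $24,000 phase-out range, leaving 21,600/24,000 of the credit: $7,920 × 21,600/24,000 = $7,128.
At $153,300 — base = 3 × $2,640 = $7,920. $153,300 is $4,400 into a $24,000 phase-out range, leaving 19,600/24,000 of the credit: $7,920 × 19,600/24,000 = $6,468.
Lost: $7,128 − $6,468 = $660.

$660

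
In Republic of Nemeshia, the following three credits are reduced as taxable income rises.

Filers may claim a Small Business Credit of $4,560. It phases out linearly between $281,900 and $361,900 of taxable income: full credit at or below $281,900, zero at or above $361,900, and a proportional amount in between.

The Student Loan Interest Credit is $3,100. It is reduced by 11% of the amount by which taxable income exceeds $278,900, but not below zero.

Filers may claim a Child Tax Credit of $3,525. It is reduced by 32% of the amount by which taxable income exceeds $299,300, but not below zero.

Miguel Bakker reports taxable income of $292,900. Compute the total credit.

Small Business Credit: $292,900 is $11,000 into a $80,000 phase-out range, leaving 69,000/80,000 of the credit: $4,560 × 69,000/80,000 = $3,933.
Student Loan Interest Credit: 11% of the $14,000 excess over $278,900 is $1,540; credit = $3,100 − $1,540 = $1,560.
Child Tax Credit: $292,900 is at or below the $299,300 threshold, so the full $3,525 applies.
Total: $3,933 + $1,560 + $3,525 = $9,018.

$9,018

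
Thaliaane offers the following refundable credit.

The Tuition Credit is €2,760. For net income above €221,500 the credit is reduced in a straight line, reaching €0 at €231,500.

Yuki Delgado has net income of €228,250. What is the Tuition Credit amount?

Tuition Credit: €228,250 is €6,750 into a €10,000 phase-out range, leaving 3,250/10,000 of the credit: €2,760 × 3,250/10,000 = €897.

€897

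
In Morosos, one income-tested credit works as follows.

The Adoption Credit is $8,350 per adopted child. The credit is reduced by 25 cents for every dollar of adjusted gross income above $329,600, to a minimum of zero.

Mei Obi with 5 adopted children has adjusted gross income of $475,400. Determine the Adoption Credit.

$5,300

Adoption Credit: base = 5 × $8,350 = $41,750. 25% of the $145,800 excess over $329,600 is $36,450; credit = $41,750 − $36,450 = $5,300.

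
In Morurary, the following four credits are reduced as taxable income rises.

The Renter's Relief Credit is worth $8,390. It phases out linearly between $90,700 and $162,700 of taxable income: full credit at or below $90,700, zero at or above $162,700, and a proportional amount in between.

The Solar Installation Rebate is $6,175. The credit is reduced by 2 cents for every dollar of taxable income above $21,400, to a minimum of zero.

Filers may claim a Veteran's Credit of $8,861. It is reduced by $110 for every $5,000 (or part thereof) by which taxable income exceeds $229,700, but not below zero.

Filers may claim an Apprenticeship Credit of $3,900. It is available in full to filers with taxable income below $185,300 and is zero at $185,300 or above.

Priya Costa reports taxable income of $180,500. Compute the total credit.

$15,754

Renter's Relief Credit: $180,500 is at or above $162,700, so the credit is $0.
Solar Installation Rebate: 2% of the $159,100 excess over $21,400 is $3,182; credit = $6,175 − $3,182 = $2,993.
Veteran's Credit: $180,500 is at or below the $229,700 threshold, so the full $8,861 applies.
Apprenticeship Credit: $180,500 is below the $185,300 cutoff, so the full $3,900 applies.
Total: $0 + $2,993 + $8,861 + $3,900 = $15,754.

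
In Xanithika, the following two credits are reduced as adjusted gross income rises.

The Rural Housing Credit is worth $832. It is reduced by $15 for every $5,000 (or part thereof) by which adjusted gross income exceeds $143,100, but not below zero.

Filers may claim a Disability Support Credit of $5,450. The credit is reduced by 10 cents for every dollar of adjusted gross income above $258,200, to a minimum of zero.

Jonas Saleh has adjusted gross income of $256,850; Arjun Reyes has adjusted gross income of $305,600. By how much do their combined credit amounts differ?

Jonas ($256,850): Rural Housing Credit: income exceeds $143,100 by $113,750, which is 23 full-or-partial $5,000 increments; reduction = 23 × $15 = $345, leaving $487. Disability Support Credit: $256,850 is at or below the $258,200 threshold, so the full $5,450 applies. total $487 + $5,450 = $5,937
Arjun ($305,600): Rural Housing Credit: income exceeds $143,100 by $162,500, which is 33 full-or-partial $5,000 increments; reduction = 33 × $15 = $495, leaving $337. Disability Support Credit: 10% of the $47,400 excess over $258,200 is $4,740; credit = $5,450 − $4,740 = $710. total $337 + $710 = $1,047
Difference: |$5,937 − $1,047| = $4,890.

$4,890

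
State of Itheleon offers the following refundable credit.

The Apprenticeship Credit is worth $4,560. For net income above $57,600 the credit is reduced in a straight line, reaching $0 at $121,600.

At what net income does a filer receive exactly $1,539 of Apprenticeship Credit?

$1,539 is 1,539/4,560 of the full $4,560, so 3,021/4,560 of the $64,000 range has been used: income = $57,600 + $64,000 × 3,021/4,560 = $100,000.

$100,000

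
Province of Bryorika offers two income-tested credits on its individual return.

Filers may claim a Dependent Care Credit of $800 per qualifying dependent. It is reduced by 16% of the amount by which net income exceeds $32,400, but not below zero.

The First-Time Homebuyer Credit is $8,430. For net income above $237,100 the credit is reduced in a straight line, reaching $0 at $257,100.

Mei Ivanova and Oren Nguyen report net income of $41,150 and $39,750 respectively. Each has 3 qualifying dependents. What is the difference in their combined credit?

$224

Mei ($41,150): Dependent Care Credit: base = 3 × $800 = $2,400. 16% of the $8,750 excess over $32,400 is $1,400; credit = $2,400 − $1,400 = $1,000. First-Time Homebuyer Credit: $41,150 is at or below the $237,100 threshold, so the full $8,430 applies. total $1,000 + $8,430 = $9,430
Oren ($39,750): Dependent Care Credit: base = 3 × $800 = $2,400. 16% of the $7,350 excess over $32,400 is $1,176; credit = $2,400 − $1,176 = $1,224. First-Time Homebuyer Credit: $39,750 is at or below the $237,100 threshold, so the full $8,430 applies. total $1,224 + $8,430 = $9,654
Difference: |$9,430 − $9,654| = $224.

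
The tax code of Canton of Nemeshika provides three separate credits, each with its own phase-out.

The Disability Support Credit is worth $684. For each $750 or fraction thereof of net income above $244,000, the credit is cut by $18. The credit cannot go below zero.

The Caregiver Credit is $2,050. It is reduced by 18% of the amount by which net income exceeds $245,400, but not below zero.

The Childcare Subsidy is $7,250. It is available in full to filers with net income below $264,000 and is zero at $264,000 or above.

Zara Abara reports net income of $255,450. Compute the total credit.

Disability Support Credit: income exceeds $244,000 by $11,450, which is 16 full-or-partial $750 increments; reduction = 16 × $18 = $288, leaving $396.
Caregiver Credit: 18% of the $10,050 excess over $245,400 is $1,809; credit = $2,050 − $1,809 = $241.
Childcare Subsidy: $255,450 is below the $264,000 cutoff, so the full $7,250 applies.
Total: $396 + $241 + $7,250 = $7,887.

$7,887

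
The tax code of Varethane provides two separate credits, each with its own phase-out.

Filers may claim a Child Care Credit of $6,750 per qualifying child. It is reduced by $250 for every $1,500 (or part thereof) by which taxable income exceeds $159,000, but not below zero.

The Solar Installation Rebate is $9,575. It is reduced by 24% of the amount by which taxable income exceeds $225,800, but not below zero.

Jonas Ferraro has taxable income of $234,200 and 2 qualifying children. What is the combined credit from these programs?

Child Care Credit: base = 2 × $6,750 = $13,500. income exceeds $159,000 by $75,200, which is 51 full-or-partial $1,500 increments; reduction = 51 × $250 = $12,750, leaving $750.
Solar Installation Rebate: 24% of the $8,400 excess over $225,800 is $2,016; credit = $9,575 − $2,016 = $7,559.
Total: $750 + $7,559 = $8,309.

$8,309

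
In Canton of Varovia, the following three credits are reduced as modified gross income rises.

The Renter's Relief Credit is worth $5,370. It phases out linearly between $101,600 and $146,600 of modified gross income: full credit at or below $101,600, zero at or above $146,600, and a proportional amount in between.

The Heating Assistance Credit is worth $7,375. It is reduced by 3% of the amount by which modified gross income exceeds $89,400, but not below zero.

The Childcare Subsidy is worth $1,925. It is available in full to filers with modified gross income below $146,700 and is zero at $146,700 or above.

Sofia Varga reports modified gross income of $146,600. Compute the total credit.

Renter's Relief Credit: $146,600 is at or above $146,600, so the credit is $0.
Heating Assistance Credit: 3% of the $57,200 excess over $89,400 is $1,716; credit = $7,375 − $1,716 = $5,659.
Childcare Subsidy: $146,600 is below the $146,700 cutoff, so the full $1,925 applies.
Total: $0 + $5,659 + $1,925 = $7,584.

$7,584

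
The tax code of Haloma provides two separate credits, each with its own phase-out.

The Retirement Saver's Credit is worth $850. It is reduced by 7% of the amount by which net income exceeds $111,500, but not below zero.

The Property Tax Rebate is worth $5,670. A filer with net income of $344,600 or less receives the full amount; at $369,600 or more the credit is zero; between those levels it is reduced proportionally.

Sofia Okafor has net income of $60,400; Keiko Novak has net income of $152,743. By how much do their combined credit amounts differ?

Sofia ($60,400): Retirement Saver's Credit: $60,400 is at or below the $111,500 threshold, so the full $850 applies. Property Tax Rebate: $60,400 is at or below the $344,600 threshold, so the full $5,670 applies. total $850 + $5,670 = $6,520
Keiko ($152,743): Retirement Saver's Credit: 7% of the $41,243 excess over $111,500 is $2,887.01 ≥ base, so the credit is $0. Property Tax Rebate: $152,743 is at or below the $344,600 threshold, so the full $5,670 applies. total $0 + $5,670 = $5,670
Difference: |$6,520 − $5,670| = $850.

$850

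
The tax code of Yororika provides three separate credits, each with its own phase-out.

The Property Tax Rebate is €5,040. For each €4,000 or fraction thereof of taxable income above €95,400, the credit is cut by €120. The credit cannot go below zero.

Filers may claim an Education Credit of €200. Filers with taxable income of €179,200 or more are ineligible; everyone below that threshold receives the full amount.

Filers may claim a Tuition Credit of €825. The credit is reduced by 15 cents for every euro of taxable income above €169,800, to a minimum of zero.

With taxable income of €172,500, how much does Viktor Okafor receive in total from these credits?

€3,260

Property Tax Rebate: income exceeds €95,400 by €77,100, which is 20 full-or-partial €4,000 increments; reduction = 20 × €120 = €2,400, leaving €2,640.
Education Credit: €172,500 is below the €179,200 cutoff, so the full €200 applies.
Tuition Credit: 15% of the €2,700 excess over €169,800 is €405; credit = €825 − €405 = €420.
Total: €2,640 + €200 + €420 = €3,260.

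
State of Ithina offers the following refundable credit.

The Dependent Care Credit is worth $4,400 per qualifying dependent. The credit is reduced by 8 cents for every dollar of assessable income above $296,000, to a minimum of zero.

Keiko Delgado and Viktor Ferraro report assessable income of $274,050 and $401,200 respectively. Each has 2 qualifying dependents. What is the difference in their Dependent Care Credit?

$8,416

Keiko ($274,050): Dependent Care Credit: base = 2 × $4,400 = $8,800. $274,050 is at or below the $296,000 threshold, so the full $8,800 applies.
Viktor ($401,200): Dependent Care Credit: base = 2 × $4,400 = $8,800. 8% of the $105,200 excess over $296,000 is $8,416; credit = $8,800 − $8,416 = $384.
Difference: |$8,800 − $384| = $8,416.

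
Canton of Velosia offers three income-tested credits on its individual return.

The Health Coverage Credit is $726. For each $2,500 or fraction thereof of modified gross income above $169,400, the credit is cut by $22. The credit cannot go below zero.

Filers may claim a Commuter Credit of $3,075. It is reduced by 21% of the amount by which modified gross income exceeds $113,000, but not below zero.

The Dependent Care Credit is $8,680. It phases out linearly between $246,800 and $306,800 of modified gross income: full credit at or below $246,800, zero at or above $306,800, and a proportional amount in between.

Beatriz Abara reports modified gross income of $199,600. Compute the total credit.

$9,120

Health Coverage Credit: income exceeds $169,400 by $30,200, which is 13 full-or-partial $2,500 increments; reduction = 13 × $22 = $286, leaving $440.
Commuter Credit: 21% of the $86,600 excess over $113,000 is $18,186 ≥ base, so the credit is $0.
Dependent Care Credit: $199,600 is at or below the $246,800 threshold, so the full $8,680 applies.
Total: $440 + $0 + $8,680 = $9,120.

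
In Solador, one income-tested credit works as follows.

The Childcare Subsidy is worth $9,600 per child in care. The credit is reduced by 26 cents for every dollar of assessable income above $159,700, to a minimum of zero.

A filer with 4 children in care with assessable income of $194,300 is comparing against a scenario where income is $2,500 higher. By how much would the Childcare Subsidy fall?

At $194,300 — base = 4 × $9,600 = $38,400. 26% of the $34,600 excess over $159,700 is $8,996; credit = $38,400 − $8,996 = $29,404.
At $196,800 — base = 4 × $9,600 = $38,400. 26% of the $37,100 excess over $159,700 is $9,646; credit = $38,400 − $9,646 = $28,754.
Lost: $29,404 − $28,754 = $650.

$650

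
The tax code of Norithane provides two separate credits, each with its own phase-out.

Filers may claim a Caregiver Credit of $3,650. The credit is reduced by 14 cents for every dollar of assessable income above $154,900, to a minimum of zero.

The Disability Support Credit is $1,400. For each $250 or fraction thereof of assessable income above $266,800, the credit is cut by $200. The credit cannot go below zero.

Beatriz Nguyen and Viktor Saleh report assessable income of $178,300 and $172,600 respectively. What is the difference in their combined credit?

Beatriz ($178,300): Caregiver Credit: 14% of the $23,400 excess over $154,900 is $3,276; credit = $3,650 − $3,276 = $374. Disability Support Credit: $178,300 is at or below the $266,800 threshold, so the full $1,400 applies. total $374 + $1,400 = $1,774
Viktor ($172,600): Caregiver Credit: 14% of the $17,700 excess over $154,900 is $2,478; credit = $3,650 − $2,478 = $1,172. Disability Support Credit: $172,600 is at or below the $266,800 threshold, so the full $1,400 applies. total $1,172 + $1,400 = $2,572
Difference: |$1,774 − $2,572| = $798.

$798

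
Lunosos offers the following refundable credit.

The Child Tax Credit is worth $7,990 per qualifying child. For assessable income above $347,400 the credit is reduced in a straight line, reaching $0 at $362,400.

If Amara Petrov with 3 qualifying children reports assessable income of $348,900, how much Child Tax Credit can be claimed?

Child Tax Credit: base = 3 × $7,990 = $23,970. $348,900 is $1,500 into a $15,000 phase-out range, leaving 13,500/15,000 of the credit: $23,970 × 13,500/15,000 = $21,573.

$21,573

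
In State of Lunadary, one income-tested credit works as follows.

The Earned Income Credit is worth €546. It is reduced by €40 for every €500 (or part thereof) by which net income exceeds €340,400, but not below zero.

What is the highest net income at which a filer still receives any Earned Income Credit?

After 13 increments the reduction is 13 × €40 = €520, leaving €26; one more increment wipes it out. Increment 13 ends at excess 13 × €500 = €6,500, so the highest qualifying income is €340,400 + €6,500 = €346,900.

€346,900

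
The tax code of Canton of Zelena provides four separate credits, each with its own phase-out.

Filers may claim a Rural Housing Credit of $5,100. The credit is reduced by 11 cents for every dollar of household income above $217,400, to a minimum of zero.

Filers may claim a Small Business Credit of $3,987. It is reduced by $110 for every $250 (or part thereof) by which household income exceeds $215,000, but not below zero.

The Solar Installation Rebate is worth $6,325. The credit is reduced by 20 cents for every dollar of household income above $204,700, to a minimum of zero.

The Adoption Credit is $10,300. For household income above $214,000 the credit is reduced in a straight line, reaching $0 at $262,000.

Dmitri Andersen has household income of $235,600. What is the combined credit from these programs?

Rural Housing Credit: 11% of the $18,200 excess over $217,400 is $2,002; credit = $5,100 − $2,002 = $3,098.
Small Business Credit: income exceeds $215,000 by $20,600 → 83 increments × $110 = $9,130 ≥ base, so the credit is $0.
Solar Installation Rebate: 20% of the $30,900 excess over $204,700 is $6,180; credit = $6,325 − $6,180 = $145.
Adoption Credit: $235,600 is $21,600 into a $48,000 phase-out range, leaving 26,400/48,000 of the credit: $10,300 × 26,400/48,000 = $5,665.
Total: $3,098 + $0 + $145 + $5,665 = $8,908.

$8,908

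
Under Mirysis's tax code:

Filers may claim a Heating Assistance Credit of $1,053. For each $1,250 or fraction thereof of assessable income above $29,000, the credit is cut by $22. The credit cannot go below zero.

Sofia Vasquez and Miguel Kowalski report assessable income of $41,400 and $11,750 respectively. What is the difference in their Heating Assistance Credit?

Sofia ($41,400): Heating Assistance Credit: income exceeds $29,000 by $12,400, which is 10 full-or-partial $1,250 increments; reduction = 10 × $22 = $220, leaving $833.
Miguel ($11,750): Heating Assistance Credit: $11,750 is at or below the $29,000 threshold, so the full $1,053 applies.
Difference: |$833 − $1,053| = $220.

$220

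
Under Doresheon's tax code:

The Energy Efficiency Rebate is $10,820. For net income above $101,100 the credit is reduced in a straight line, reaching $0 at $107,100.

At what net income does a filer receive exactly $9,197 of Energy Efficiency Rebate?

$102,000

$9,197 is 9,197/10,820 of the full $10,820, so 1,623/10,820 of the $6,000 range has been used: income = $101,100 + $6,000 × 1,623/10,820 = $102,000.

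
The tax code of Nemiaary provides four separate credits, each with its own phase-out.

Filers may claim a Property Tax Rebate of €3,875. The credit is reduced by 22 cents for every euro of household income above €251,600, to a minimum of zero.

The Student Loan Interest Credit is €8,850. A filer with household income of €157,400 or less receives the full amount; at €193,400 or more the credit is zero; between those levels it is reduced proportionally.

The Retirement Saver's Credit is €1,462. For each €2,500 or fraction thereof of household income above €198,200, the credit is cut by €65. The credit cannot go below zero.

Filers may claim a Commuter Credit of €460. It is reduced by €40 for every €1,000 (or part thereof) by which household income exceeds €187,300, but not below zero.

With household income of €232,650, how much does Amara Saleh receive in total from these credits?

€4,427

Property Tax Rebate: €232,650 is at or below the €251,600 threshold, so the full €3,875 applies.
Student Loan Interest Credit: €232,650 is at or above €193,400, so the credit is €0.
Retirement Saver's Credit: income exceeds €198,200 by €34,450, which is 14 full-or-partial €2,500 increments; reduction = 14 × €65 = €910, leaving €552.
Commuter Credit: income exceeds €187,300 by €45,350 → 46 increments × €40 = €1,840 ≥ base, so the credit is €0.
Total: €3,875 + €0 + €552 + €0 = €4,427.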